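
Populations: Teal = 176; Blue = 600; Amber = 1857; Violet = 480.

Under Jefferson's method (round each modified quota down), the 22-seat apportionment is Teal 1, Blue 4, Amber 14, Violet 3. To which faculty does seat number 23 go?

Amber

Priority for the next seat is population ÷ (current seats + 1).
Priorities: Teal 88.000, Blue 120.000, Amber 123.800, Violet 120.000.
Highest priority: Amber.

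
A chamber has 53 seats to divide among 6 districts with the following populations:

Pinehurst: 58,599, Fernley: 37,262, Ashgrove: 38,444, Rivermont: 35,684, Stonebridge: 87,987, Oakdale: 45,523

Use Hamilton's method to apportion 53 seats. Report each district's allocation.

Standard divisor: 303499 ÷ 53 ≈ 5726.396.
Standard quotas: Pinehurst 10.2331, Fernley 6.5071, Ashgrove 6.7135, Rivermont 6.2315, Stonebridge 15.3652, Oakdale 7.9497.
Lower quotas: Pinehurst 10, Fernley 6, Ashgrove 6, Rivermont 6, Stonebridge 15, Oakdale 7 (sum 50, leaving 3 seats).
Remainders in descending order: Oakdale 0.9497, Ashgrove 0.7135, Fernley 0.5071, Stonebridge 0.3652, Pinehurst 0.2331, Rivermont 0.2315.
The surplus seats go to Oakdale, Ashgrove, Fernley.

Pinehurst: 10, Fernley: 7, Ashgrove: 7, Rivermont: 6, Stonebridge: 15, Oakdale: 8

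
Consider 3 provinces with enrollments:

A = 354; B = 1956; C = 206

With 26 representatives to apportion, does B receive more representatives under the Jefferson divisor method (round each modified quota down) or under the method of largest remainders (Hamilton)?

Jefferson: A 3, B 21, C 2.
Hamilton: A 4, B 20, C 2.
B gets 21 under Jefferson and 20 under Hamilton.

Jefferson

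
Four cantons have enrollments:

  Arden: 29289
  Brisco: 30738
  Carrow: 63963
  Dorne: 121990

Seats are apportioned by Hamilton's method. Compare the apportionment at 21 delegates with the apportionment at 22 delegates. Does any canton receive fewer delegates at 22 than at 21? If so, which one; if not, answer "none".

Arden

At 21 seats: Arden 3, Brisco 3, Carrow 5, Dorne 10.
At 22 seats: Arden 2, Brisco 3, Carrow 6, Dorne 11.
Arden drops from 3 to 2.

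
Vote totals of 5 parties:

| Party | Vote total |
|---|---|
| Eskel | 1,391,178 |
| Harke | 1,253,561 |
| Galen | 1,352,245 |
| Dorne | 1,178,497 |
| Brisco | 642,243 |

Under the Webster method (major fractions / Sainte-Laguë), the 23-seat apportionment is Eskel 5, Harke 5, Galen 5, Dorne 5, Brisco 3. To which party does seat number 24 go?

Priority for the next seat is population ÷ (current seats + 0.5).
Priorities: Eskel 252941.455, Harke 227920.182, Galen 245862.727, Dorne 214272.182, Brisco 183498.000.
Highest priority: Eskel.

Eskel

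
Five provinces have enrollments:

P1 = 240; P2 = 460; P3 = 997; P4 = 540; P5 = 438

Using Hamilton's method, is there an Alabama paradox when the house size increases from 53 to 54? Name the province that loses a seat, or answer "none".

At 53 seats: P1 5, P2 9, P3 20, P4 11, P5 8.
At 54 seats: P1 5, P2 9, P3 20, P4 11, P5 9.
No province's allocation decreased.

none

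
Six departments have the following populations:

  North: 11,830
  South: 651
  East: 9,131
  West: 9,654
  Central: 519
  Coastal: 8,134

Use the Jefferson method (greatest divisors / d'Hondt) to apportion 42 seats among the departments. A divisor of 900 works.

With modified divisor 900: modified quotas North 13.144, South 0.723, East 10.146, West 10.727, Central 0.577, Coastal 9.038.
Rounding down: North 13, South 0, East 10, West 10, Central 0, Coastal 9 (total 42).

North 13, South 0, East 10, West 10, Central 0, Coastal 9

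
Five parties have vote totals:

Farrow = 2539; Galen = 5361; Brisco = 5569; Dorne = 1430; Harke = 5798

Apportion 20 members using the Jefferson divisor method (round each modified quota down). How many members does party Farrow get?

Standard divisor 20697/20 ≈ 1034.85; standard quotas: Farrow 2.453, Galen 5.180, Brisco 5.381, Dorne 1.382, Harke 5.603.
Rounding down gives 2, 5, 5, 1, 5 = 18 seats, so the divisor must be adjusted.
With modified divisor 900: modified quotas Farrow 2.821, Galen 5.957, Brisco 6.188, Dorne 1.589, Harke 6.442.
Rounding down: Farrow 2, Galen 5, Brisco 6, Dorne 1, Harke 6 (total 20).
Farrow receives 2.

2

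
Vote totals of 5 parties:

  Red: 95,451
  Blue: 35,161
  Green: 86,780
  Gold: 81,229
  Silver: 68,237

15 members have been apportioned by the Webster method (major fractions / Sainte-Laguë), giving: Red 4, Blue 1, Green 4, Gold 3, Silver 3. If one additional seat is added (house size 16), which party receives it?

Priority for the next seat is population ÷ (current seats + 0.5).
Priorities: Red 21211.333, Blue 23440.667, Green 19284.444, Gold 23208.286, Silver 19496.286.
Highest priority: Blue.

Blue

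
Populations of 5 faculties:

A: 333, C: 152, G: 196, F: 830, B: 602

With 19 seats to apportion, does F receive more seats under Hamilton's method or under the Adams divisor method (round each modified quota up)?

Hamilton: A 3, C 1, G 2, F 8, B 5.
Adams: A 3, C 2, G 2, F 7, B 5.
F gets 8 under Hamilton and 7 under Adams.

Hamilton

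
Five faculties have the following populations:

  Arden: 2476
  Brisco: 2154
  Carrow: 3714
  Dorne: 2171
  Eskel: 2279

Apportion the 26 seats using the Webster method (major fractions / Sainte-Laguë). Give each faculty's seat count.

Arden: 5, Brisco: 4, Carrow: 8, Dorne: 4, Eskel: 5

Standard divisor 12794/26 ≈ 492.077; standard quotas: Arden 5.032, Brisco 4.377, Carrow 7.548, Dorne 4.412, Eskel 4.631.
Rounding to the nearest integer gives Arden 5, Brisco 4, Carrow 8, Dorne 4, Eskel 5 — total 26, matching the house size, so no adjustment is needed.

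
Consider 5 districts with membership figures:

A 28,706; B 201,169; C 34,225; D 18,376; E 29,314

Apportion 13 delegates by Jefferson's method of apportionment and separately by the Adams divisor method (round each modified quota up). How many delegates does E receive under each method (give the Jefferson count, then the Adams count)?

1 and 2

Jefferson: A 1, B 10, C 1, D 0, E 1.
Adams: A 1, B 7, C 2, D 1, E 2.
E gets 1 under Jefferson and 2 under Adams.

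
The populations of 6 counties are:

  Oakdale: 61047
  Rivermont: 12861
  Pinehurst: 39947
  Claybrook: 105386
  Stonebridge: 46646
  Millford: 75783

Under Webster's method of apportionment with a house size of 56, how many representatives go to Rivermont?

2

Standard divisor 341670/56 ≈ 6101.25; standard quotas: Oakdale 10.006, Rivermont 2.108, Pinehurst 6.547, Claybrook 17.273, Stonebridge 7.645, Millford 12.421.
Rounding to the nearest integer gives Oakdale 10, Rivermont 2, Pinehurst 7, Claybrook 17, Stonebridge 8, Millford 12 — total 56, matching the house size, so no adjustment is needed.
Rivermont receives 2.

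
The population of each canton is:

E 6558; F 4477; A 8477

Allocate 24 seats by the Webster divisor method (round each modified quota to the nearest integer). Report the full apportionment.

Standard divisor 19512/24 ≈ 813; standard quotas: E 8.066, F 5.507, A 10.427.
Rounding to the nearest integer gives E 8, F 6, A 10 — total 24, matching the house size, so no adjustment is needed.

E 8, F 6, A 10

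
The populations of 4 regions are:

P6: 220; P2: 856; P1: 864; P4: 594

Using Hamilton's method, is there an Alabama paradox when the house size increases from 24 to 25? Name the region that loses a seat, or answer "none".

none

At 24 seats: P6 2, P2 8, P1 8, P4 6.
At 25 seats: P6 2, P2 8, P1 9, P4 6.
No region's allocation decreased.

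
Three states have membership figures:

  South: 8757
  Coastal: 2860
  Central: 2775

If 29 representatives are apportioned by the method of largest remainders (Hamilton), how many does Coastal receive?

Total 14392; standard divisor 14392/29 ≈ 496.276.
Standard quotas: South 17.6454, Coastal 5.7629, Central 5.5916.
Lower quotas: South 17, Coastal 5, Central 5 (sum 27, leaving 2 seats).
Remainders in descending order: Coastal 0.7629, South 0.6454, Central 0.5916.
The surplus seats go to Coastal, South.
Coastal receives 6.

6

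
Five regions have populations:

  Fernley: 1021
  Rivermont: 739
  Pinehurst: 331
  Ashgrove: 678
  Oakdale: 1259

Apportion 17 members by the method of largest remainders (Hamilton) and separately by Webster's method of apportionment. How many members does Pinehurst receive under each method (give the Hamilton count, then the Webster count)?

Hamilton: Fernley 4, Rivermont 3, Pinehurst 2, Ashgrove 3, Oakdale 5.
Webster: Fernley 4, Rivermont 3, Pinehurst 1, Ashgrove 3, Oakdale 6.
Pinehurst gets 2 under Hamilton and 1 under Webster.

2 and 1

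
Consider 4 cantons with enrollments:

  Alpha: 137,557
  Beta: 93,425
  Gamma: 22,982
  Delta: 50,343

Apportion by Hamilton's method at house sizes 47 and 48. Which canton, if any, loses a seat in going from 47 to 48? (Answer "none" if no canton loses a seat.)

Gamma

At 47 seats: Alpha 21, Beta 14, Gamma 4, Delta 8.
At 48 seats: Alpha 22, Beta 15, Gamma 3, Delta 8.
Gamma drops from 4 to 3.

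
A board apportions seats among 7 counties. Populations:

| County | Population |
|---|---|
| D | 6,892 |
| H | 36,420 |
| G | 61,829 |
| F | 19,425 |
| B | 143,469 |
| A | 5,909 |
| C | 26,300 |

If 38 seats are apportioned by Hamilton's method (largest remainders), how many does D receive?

1

Total 300244; standard divisor 300244/38 ≈ 7901.158.
Standard quotas: D 0.8723, H 4.6095, G 7.8253, F 2.4585, B 18.1580, A 0.7479, C 3.3286.
Lower quotas: D 0, H 4, G 7, F 2, B 18, A 0, C 3 (sum 34, leaving 4 seats).
Remainders in descending order: D 0.8723, G 0.8253, A 0.7479, H 0.6095, F 0.4585, C 0.3286, B 0.1580.
Largest remainders: D, G, A, H receive the extra seats.
D receives 1.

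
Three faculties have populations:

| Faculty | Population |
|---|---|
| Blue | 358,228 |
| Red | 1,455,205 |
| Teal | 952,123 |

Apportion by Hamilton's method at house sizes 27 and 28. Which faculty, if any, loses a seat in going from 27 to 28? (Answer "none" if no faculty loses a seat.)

At 27 seats: Blue 4, Red 14, Teal 9.
At 28 seats: Blue 3, Red 15, Teal 10.
Blue drops from 4 to 3.

Blue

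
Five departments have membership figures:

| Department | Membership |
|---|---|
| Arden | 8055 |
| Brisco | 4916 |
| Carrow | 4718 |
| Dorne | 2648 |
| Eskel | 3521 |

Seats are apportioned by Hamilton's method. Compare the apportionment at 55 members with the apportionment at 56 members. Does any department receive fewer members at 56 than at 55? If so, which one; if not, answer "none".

At 55 seats: Arden 19, Brisco 11, Carrow 11, Dorne 6, Eskel 8.
At 56 seats: Arden 19, Brisco 12, Carrow 11, Dorne 6, Eskel 8.
No department's allocation decreased.

none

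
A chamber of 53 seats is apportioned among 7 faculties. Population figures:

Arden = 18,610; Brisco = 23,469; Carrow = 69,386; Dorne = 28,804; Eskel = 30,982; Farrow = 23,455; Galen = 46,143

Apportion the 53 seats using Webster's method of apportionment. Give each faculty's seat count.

Standard divisor 240849/53 ≈ 4544.321; standard quotas: Arden 4.095, Brisco 5.164, Carrow 15.269, Dorne 6.338, Eskel 6.818, Farrow 5.161, Galen 10.154.
Rounding to the nearest integer gives 4, 5, 15, 6, 7, 5, 10 = 52 seats, so the divisor must be adjusted.
With modified divisor 4450: modified quotas Arden 4.182, Brisco 5.274, Carrow 15.592, Dorne 6.473, Eskel 6.962, Farrow 5.271, Galen 10.369.
Rounding to the nearest integer: Arden 4, Brisco 5, Carrow 16, Dorne 6, Eskel 7, Farrow 5, Galen 10 (total 53).

Arden=4, Brisco=5, Carrow=16, Dorne=6, Eskel=7, Farrow=5, Galen=10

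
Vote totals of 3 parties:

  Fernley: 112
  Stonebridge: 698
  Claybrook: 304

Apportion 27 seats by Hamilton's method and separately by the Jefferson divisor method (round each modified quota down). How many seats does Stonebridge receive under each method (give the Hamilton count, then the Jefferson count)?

Hamilton: Fernley 3, Stonebridge 17, Claybrook 7.
Jefferson: Fernley 2, Stonebridge 18, Claybrook 7.
Stonebridge gets 17 under Hamilton and 18 under Jefferson.

17 and 18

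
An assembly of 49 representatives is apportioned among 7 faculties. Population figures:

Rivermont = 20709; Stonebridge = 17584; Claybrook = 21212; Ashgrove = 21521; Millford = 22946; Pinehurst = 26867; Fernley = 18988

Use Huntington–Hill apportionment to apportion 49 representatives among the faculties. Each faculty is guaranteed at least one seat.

Rivermont=7; Stonebridge=6; Claybrook=7; Ashgrove=7; Millford=7; Pinehurst=9; Fernley=6

With divisor 3116: modified quotas Rivermont 6.646, Stonebridge 5.643, Claybrook 6.807, Ashgrove 6.907, Millford 7.364, Pinehurst 8.622, Fernley 6.094.
Geometric-mean thresholds: Rivermont √(6·7)=6.481, Stonebridge √(5·6)=5.477, Claybrook √(6·7)=6.481, Ashgrove √(6·7)=6.481, Millford √(7·8)=7.483, Pinehurst √(8·9)=8.485, Fernley √(6·7)=6.481.
Each quota rounded against its threshold gives Rivermont 7, Stonebridge 6, Claybrook 7, Ashgrove 7, Millford 7, Pinehurst 9, Fernley 6 (total 49).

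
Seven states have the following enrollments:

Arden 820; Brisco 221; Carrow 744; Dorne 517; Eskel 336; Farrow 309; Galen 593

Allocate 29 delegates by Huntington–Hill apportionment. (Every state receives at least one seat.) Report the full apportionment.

With divisor 126.3: modified quotas Arden 6.492, Brisco 1.750, Carrow 5.891, Dorne 4.093, Eskel 2.660, Farrow 2.447, Galen 4.695.
Geometric-mean thresholds: Arden √(6·7)=6.481, Brisco √(1·2)=1.414, Carrow √(5·6)=5.477, Dorne √(4·5)=4.472, Eskel √(2·3)=2.449, Farrow √(2·3)=2.449, Galen √(4·5)=4.472.
Each quota rounded against its threshold gives Arden 7, Brisco 2, Carrow 6, Dorne 4, Eskel 3, Farrow 2, Galen 5 (total 29).

Arden 7; Brisco 2; Carrow 6; Dorne 4; Eskel 3; Farrow 2; Galen 5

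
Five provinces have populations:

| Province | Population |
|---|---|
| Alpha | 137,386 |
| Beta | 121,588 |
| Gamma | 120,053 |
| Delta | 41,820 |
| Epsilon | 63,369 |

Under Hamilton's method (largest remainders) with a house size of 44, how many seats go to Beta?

Total 484216; standard divisor 484216/44 ≈ 11004.909.
Standard quotas: Alpha 12.4841, Beta 11.0485, Gamma 10.9090, Delta 3.8001, Epsilon 5.7582.
Lower quotas: Alpha 12, Beta 11, Gamma 10, Delta 3, Epsilon 5 (sum 41, leaving 3 seats).
Remainders in descending order: Gamma 0.9090, Delta 0.8001, Epsilon 0.7582, Alpha 0.4841, Beta 0.0485.
The surplus seats go to Gamma, Delta, Epsilon.
Beta receives 11.

11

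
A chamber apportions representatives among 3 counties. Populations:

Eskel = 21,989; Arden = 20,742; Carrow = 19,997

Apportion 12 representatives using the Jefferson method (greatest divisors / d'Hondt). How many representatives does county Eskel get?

4

Standard divisor 62728/12 ≈ 5227.333; standard quotas: Eskel 4.207, Arden 3.968, Carrow 3.825.
Rounding down gives 4, 3, 3 = 10 seats, so the divisor must be adjusted.
With modified divisor 4700: modified quotas Eskel 4.679, Arden 4.413, Carrow 4.255.
Rounding down: Eskel 4, Arden 4, Carrow 4 (total 12).
Eskel receives 4.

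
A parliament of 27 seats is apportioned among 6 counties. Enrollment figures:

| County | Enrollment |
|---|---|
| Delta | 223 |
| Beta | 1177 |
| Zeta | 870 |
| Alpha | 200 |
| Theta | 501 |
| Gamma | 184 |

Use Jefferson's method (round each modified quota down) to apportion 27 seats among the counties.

Delta=2, Beta=11, Zeta=8, Alpha=1, Theta=4, Gamma=1

Standard divisor 3155/27 ≈ 116.852; standard quotas: Delta 1.908, Beta 10.073, Zeta 7.445, Alpha 1.712, Theta 4.287, Gamma 1.575.
Rounding down gives 1, 10, 7, 1, 4, 1 = 24 seats, so the divisor must be adjusted.
With modified divisor 104: modified quotas Delta 2.144, Beta 11.317, Zeta 8.365, Alpha 1.923, Theta 4.817, Gamma 1.769.
Rounding down: Delta 2, Beta 11, Zeta 8, Alpha 1, Theta 4, Gamma 1 (total 27).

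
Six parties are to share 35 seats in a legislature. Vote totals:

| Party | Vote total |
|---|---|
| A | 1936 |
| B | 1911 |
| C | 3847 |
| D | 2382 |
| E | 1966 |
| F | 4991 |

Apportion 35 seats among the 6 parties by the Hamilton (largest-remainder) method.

A: 4, B: 4, C: 8, D: 5, E: 4, F: 10

Standard divisor: 17033 ÷ 35 ≈ 486.657.
Standard quotas: A 3.978, B 3.927, C 7.905, D 4.895, E 4.040, F 10.256.
Lower quotas: A 3, B 3, C 7, D 4, E 4, F 10 (sum 31, leaving 4 seats).
Remainders in descending order: A 0.978, B 0.927, C 0.905, D 0.895, F 0.256, E 0.040.
Largest remainders: A, B, C, D receive the extra seats.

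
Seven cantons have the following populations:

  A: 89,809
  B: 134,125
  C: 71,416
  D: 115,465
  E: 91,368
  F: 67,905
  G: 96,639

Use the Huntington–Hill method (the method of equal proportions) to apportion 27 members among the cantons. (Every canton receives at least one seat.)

With divisor 25872: modified quotas A 3.471, B 5.184, C 2.760, D 4.463, E 3.532, F 2.625, G 3.735.
Geometric-mean thresholds: A √(3·4)=3.464, B √(5·6)=5.477, C √(2·3)=2.449, D √(4·5)=4.472, E √(3·4)=3.464, F √(2·3)=2.449, G √(3·4)=3.464.
Each quota rounded against its threshold gives A 4, B 5, C 3, D 4, E 4, F 3, G 4 (total 27).

A 4, B 5, C 3, D 4, E 4, F 3, G 4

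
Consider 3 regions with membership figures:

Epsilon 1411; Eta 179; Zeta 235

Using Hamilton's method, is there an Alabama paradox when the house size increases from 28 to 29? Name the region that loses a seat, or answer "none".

At 28 seats: Epsilon 22, Eta 3, Zeta 3.
At 29 seats: Epsilon 22, Eta 3, Zeta 4.
No region's allocation decreased.

none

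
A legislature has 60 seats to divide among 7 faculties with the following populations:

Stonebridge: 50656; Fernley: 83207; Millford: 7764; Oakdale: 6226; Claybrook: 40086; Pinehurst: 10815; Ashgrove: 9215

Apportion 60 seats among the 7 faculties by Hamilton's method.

Stonebridge 15; Fernley 24; Millford 2; Oakdale 2; Claybrook 11; Pinehurst 3; Ashgrove 3

The standard divisor is 207969/60 ≈ 3466.15.
Standard quotas: Stonebridge 14.6145, Fernley 24.0056, Millford 2.2399, Oakdale 1.7962, Claybrook 11.5650, Pinehurst 3.1202, Ashgrove 2.6586.
Lower quotas: Stonebridge 14, Fernley 24, Millford 2, Oakdale 1, Claybrook 11, Pinehurst 3, Ashgrove 2 (sum 57, leaving 3 seats).
Remainders in descending order: Oakdale 0.7962, Ashgrove 0.6586, Stonebridge 0.6145, Claybrook 0.5650, Millford 0.2399, Pinehurst 0.1202, Fernley 0.0056.
Largest remainders: Oakdale, Ashgrove, Stonebridge receive the extra seats.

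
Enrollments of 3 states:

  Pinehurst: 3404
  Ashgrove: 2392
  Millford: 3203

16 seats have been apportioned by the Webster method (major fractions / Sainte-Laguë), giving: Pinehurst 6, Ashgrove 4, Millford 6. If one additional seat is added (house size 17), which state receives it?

Priority for the next seat is population ÷ (current seats + 0.5).
Priorities: Pinehurst 523.692, Ashgrove 531.556, Millford 492.769.
Highest priority: Ashgrove.

Ashgrove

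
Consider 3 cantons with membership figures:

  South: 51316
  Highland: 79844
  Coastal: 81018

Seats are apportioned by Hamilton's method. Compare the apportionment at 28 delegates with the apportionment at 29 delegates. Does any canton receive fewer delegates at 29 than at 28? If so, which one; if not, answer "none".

none

At 28 seats: South 7, Highland 10, Coastal 11.
At 29 seats: South 7, Highland 11, Coastal 11.
No canton's allocation decreased.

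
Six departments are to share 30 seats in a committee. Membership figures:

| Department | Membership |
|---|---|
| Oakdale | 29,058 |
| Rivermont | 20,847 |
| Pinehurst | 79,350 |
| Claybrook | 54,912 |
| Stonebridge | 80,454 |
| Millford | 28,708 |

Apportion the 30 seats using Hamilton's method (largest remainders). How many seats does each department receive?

Oakdale 3, Rivermont 2, Pinehurst 8, Claybrook 6, Stonebridge 8, Millford 3

Total 293329; standard divisor 293329/30 ≈ 9777.633.
Standard quotas: Oakdale 2.9719, Rivermont 2.1321, Pinehurst 8.1155, Claybrook 5.6161, Stonebridge 8.2284, Millford 2.9361.
Lower quotas: Oakdale 2, Rivermont 2, Pinehurst 8, Claybrook 5, Stonebridge 8, Millford 2 (sum 27, leaving 3 seats).
Remainders in descending order: Oakdale 0.9719, Millford 0.9361, Claybrook 0.6161, Stonebridge 0.2284, Rivermont 0.1321, Pinehurst 0.1155.
The surplus seats go to Oakdale, Millford, Claybrook.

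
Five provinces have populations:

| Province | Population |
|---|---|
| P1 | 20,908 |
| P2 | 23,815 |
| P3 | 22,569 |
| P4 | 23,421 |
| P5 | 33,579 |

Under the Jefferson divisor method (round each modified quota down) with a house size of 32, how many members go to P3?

6

Standard divisor 124292/32 ≈ 3884.125; standard quotas: P1 5.383, P2 6.131, P3 5.811, P4 6.030, P5 8.645.
Rounding down gives 5, 6, 5, 6, 8 = 30 seats, so the divisor must be adjusted.
With modified divisor 3600: modified quotas P1 5.808, P2 6.615, P3 6.269, P4 6.506, P5 9.328.
Rounding down: P1 5, P2 6, P3 6, P4 6, P5 9 (total 32).
P3 receives 6.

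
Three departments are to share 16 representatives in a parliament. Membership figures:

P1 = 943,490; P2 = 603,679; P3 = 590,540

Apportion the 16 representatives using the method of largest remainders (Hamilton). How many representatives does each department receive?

P1 7, P2 5, P3 4

Standard divisor: 2137709 ÷ 16 ≈ 133606.812.
Standard quotas: P1 7.0617, P2 4.5183, P3 4.4200.
Lower quotas: P1 7, P2 4, P3 4 (sum 15, leaving 1 seat).
Remainders in descending order: P2 0.5183, P3 0.4200, P1 0.0617.
The surplus seat goes to P2.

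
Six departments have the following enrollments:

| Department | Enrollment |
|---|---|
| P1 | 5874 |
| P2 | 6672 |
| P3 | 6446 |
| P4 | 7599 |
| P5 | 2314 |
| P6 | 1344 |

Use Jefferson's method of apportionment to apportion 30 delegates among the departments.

Standard divisor 30249/30 ≈ 1008.3; standard quotas: P1 5.826, P2 6.617, P3 6.393, P4 7.536, P5 2.295, P6 1.333.
Rounding down gives 5, 6, 6, 7, 2, 1 = 27 seats, so the divisor must be adjusted.
With modified divisor 940: modified quotas P1 6.249, P2 7.098, P3 6.857, P4 8.084, P5 2.462, P6 1.430.
Rounding down: P1 6, P2 7, P3 6, P4 8, P5 2, P6 1 (total 30).

P1: 6, P2: 7, P3: 6, P4: 8, P5: 2, P6: 1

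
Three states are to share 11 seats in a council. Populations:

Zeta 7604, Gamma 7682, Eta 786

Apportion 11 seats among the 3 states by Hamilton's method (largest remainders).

Standard divisor: 16072 ÷ 11 ≈ 1461.091.
Standard quotas: Zeta 5.2043, Gamma 5.2577, Eta 0.5380.
Lower quotas: Zeta 5, Gamma 5, Eta 0 (sum 10, leaving 1 seat).
Remainders in descending order: Eta 0.5380, Gamma 0.2577, Zeta 0.2043.
Largest remainder: Eta receives the extra seat.

Zeta=5; Gamma=5; Eta=1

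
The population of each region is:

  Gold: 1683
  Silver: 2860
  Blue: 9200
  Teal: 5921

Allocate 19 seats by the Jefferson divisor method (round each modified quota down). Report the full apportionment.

Gold 1; Silver 3; Blue 9; Teal 6

Standard divisor 19664/19 ≈ 1034.947; standard quotas: Gold 1.626, Silver 2.763, Blue 8.889, Teal 5.721.
Rounding down gives 1, 2, 8, 5 = 16 seats, so the divisor must be adjusted.
With modified divisor 940: modified quotas Gold 1.790, Silver 3.043, Blue 9.787, Teal 6.299.
Rounding down: Gold 1, Silver 3, Blue 9, Teal 6 (total 19).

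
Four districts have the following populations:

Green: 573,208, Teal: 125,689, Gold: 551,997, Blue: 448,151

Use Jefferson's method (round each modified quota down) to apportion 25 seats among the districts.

Green 9, Teal 1, Gold 8, Blue 7

Standard divisor 1699045/25 ≈ 67961.8; standard quotas: Green 8.434, Teal 1.849, Gold 8.122, Blue 6.594.
Rounding down gives 8, 1, 8, 6 = 23 seats, so the divisor must be adjusted.
With modified divisor 63520.7: modified quotas Green 9.024, Teal 1.979, Gold 8.690, Blue 7.055.
Rounding down: Green 9, Teal 1, Gold 8, Blue 7 (total 25).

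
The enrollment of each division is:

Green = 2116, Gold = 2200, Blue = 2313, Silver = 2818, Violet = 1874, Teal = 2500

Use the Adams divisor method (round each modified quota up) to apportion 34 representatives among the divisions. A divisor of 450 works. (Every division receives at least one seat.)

Green=5, Gold=5, Blue=6, Silver=7, Violet=5, Teal=6

With modified divisor 450: modified quotas Green 4.702, Gold 4.889, Blue 5.140, Silver 6.262, Violet 4.164, Teal 5.556.
Rounding up: Green 5, Gold 5, Blue 6, Silver 7, Violet 5, Teal 6 (total 34).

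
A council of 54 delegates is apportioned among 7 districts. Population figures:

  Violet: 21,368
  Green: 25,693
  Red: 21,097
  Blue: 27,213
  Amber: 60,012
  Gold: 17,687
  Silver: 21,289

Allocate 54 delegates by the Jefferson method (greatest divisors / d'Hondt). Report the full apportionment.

Standard divisor 194359/54 ≈ 3599.241; standard quotas: Violet 5.937, Green 7.138, Red 5.862, Blue 7.561, Amber 16.674, Gold 4.914, Silver 5.915.
Rounding down gives 5, 7, 5, 7, 16, 4, 5 = 49 seats, so the divisor must be adjusted.
With modified divisor 3500: modified quotas Violet 6.105, Green 7.341, Red 6.028, Blue 7.775, Amber 17.146, Gold 5.053, Silver 6.083.
Rounding down: Violet 6, Green 7, Red 6, Blue 7, Amber 17, Gold 5, Silver 6 (total 54).

Violet=6; Green=7; Red=6; Blue=7; Amber=17; Gold=5; Silver=6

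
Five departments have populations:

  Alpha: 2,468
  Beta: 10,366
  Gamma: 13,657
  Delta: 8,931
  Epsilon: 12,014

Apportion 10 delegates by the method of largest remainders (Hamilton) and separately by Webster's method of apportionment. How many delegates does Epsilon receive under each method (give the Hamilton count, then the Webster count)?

Hamilton: Alpha 0, Beta 2, Gamma 3, Delta 2, Epsilon 3.
Webster: Alpha 1, Beta 2, Gamma 3, Delta 2, Epsilon 2.
Epsilon gets 3 under Hamilton and 2 under Webster.

3 and 2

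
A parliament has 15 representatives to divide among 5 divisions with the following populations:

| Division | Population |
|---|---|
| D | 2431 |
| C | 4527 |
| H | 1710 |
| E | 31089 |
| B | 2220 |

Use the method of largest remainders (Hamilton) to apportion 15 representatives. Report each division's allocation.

Total 41977; standard divisor 41977/15 ≈ 2798.467.
Standard quotas: D 0.8687, C 1.6177, H 0.6110, E 11.1093, B 0.7933.
Lower quotas: D 0, C 1, H 0, E 11, B 0 (sum 12, leaving 3 seats).
Remainders in descending order: D 0.8687, B 0.7933, C 0.6177, H 0.6110, E 0.1093.
Largest remainders: D, B, C receive the extra seats.

D 1, C 2, H 0, E 11, B 1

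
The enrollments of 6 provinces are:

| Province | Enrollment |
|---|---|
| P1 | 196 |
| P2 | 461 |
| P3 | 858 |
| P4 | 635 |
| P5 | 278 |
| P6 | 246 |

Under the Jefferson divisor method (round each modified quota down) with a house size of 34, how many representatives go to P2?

Standard divisor 2674/34 ≈ 78.647; standard quotas: P1 2.492, P2 5.862, P3 10.909, P4 8.074, P5 3.535, P6 3.128.
Rounding down gives 2, 5, 10, 8, 3, 3 = 31 seats, so the divisor must be adjusted.
With modified divisor 71: modified quotas P1 2.761, P2 6.493, P3 12.085, P4 8.944, P5 3.915, P6 3.465.
Rounding down: P1 2, P2 6, P3 12, P4 8, P5 3, P6 3 (total 34).
P2 receives 6.

6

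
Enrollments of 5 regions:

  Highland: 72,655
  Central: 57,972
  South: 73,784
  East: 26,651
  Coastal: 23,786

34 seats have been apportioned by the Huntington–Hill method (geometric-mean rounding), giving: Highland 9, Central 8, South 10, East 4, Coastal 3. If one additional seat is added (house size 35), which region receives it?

Priority for the next seat is population ÷ (√(s·(s+1))).
Priorities: Highland 7658.509, Central 6832.066, South 7035.028, East 5959.345, Coastal 6866.427.
Highest priority: Highland.

Highland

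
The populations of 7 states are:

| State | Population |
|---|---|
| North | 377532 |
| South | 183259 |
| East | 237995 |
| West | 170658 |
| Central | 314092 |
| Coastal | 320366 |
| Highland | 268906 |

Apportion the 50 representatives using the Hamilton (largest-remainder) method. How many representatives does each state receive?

The standard divisor is 1872808/50 ≈ 37456.16.
Standard quotas: North 10.0793, South 4.8926, East 6.3540, West 4.5562, Central 8.3856, Coastal 8.5531, Highland 7.1792.
Lower quotas: North 10, South 4, East 6, West 4, Central 8, Coastal 8, Highland 7 (sum 47, leaving 3 seats).
Remainders in descending order: South 0.8926, West 0.5562, Coastal 0.5531, Central 0.3856, East 0.3540, Highland 0.1792, North 0.0793.
The surplus seats go to South, West, Coastal.

North 10, South 5, East 6, West 5, Central 8, Coastal 9, Highland 7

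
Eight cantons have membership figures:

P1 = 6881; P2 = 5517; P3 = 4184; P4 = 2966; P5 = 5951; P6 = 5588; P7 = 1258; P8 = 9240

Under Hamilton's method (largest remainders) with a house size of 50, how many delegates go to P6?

The standard divisor is 41585/50 ≈ 831.7.
Standard quotas: P1 8.2734, P2 6.6334, P3 5.0307, P4 3.5662, P5 7.1552, P6 6.7188, P7 1.5126, P8 11.1098.
Lower quotas: P1 8, P2 6, P3 5, P4 3, P5 7, P6 6, P7 1, P8 11 (sum 47, leaving 3 seats).
Remainders in descending order: P6 0.7188, P2 0.6334, P4 0.5662, P7 0.5126, P1 0.2734, P5 0.1552, P8 0.1098, P3 0.0307.
Largest remainders: P6, P2, P4 receive the extra seats.
P6 receives 7.

7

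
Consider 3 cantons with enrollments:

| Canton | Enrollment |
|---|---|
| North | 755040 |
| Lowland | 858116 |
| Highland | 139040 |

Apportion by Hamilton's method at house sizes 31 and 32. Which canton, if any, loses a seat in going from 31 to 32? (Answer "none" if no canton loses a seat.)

At 31 seats: North 13, Lowland 15, Highland 3.
At 32 seats: North 14, Lowland 16, Highland 2.
Highland drops from 3 to 2.

Highland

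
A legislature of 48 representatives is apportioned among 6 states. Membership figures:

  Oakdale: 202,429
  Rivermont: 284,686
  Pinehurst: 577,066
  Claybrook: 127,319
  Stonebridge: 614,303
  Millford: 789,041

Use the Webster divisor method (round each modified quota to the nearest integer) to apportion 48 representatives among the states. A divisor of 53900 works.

Oakdale=4; Rivermont=5; Pinehurst=11; Claybrook=2; Stonebridge=11; Millford=15

With modified divisor 53900: modified quotas Oakdale 3.756, Rivermont 5.282, Pinehurst 10.706, Claybrook 2.362, Stonebridge 11.397, Millford 14.639.
Rounding to the nearest integer: Oakdale 4, Rivermont 5, Pinehurst 11, Claybrook 2, Stonebridge 11, Millford 15 (total 48).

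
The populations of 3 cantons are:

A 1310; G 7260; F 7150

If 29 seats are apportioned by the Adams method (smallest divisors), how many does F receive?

Standard divisor 15720/29 ≈ 542.069; standard quotas: A 2.417, G 13.393, F 13.190.
Rounding up gives 3, 14, 14 = 31 seats, so the divisor must be adjusted.
With modified divisor 580: modified quotas A 2.259, G 12.517, F 12.328.
Rounding up: A 3, G 13, F 13 (total 29).
F receives 13.

13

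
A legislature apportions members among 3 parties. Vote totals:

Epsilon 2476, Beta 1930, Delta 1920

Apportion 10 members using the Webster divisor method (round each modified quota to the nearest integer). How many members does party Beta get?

3

Standard divisor 6326/10 ≈ 632.6; standard quotas: Epsilon 3.914, Beta 3.051, Delta 3.035.
Rounding to the nearest integer gives Epsilon 4, Beta 3, Delta 3 — total 10, matching the house size, so no adjustment is needed.
Beta receives 3.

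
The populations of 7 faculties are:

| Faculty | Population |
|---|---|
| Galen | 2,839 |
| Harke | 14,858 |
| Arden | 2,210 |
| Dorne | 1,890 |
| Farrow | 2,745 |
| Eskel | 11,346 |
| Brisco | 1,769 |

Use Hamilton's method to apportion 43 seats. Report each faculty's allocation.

Galen: 3; Harke: 17; Arden: 3; Dorne: 2; Farrow: 3; Eskel: 13; Brisco: 2

The standard divisor is 37657/43 ≈ 875.744.
Standard quotas: Galen 3.2418, Harke 16.9661, Arden 2.5236, Dorne 2.1582, Farrow 3.1345, Eskel 12.9558, Brisco 2.0200.
Lower quotas: Galen 3, Harke 16, Arden 2, Dorne 2, Farrow 3, Eskel 12, Brisco 2 (sum 40, leaving 3 seats).
Remainders in descending order: Harke 0.9661, Eskel 0.9558, Arden 0.5236, Galen 0.2418, Dorne 0.1582, Farrow 0.1345, Brisco 0.0200.
The surplus seats go to Harke, Eskel, Arden.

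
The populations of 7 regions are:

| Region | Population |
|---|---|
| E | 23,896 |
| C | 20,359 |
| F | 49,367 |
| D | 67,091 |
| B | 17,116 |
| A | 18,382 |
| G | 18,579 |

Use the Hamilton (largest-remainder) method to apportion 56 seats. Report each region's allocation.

E: 6, C: 5, F: 13, D: 18, B: 4, A: 5, G: 5

The standard divisor is 214790/56 ≈ 3835.536.
Standard quotas: E 6.2302, C 5.3080, F 12.8710, D 17.4920, B 4.4625, A 4.7926, G 4.8439.
Lower quotas: E 6, C 5, F 12, D 17, B 4, A 4, G 4 (sum 52, leaving 4 seats).
Remainders in descending order: F 0.8710, G 0.8439, A 0.7926, D 0.4920, B 0.4625, C 0.3080, E 0.2302.
The surplus seats go to F, G, A, D.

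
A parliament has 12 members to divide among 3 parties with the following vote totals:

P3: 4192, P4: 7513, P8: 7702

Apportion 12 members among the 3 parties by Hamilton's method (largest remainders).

P3 2; P4 5; P8 5

Standard divisor: 19407 ÷ 12 ≈ 1617.25.
Standard quotas: P3 2.5921, P4 4.6455, P8 4.7624.
Lower quotas: P3 2, P4 4, P8 4 (sum 10, leaving 2 seats).
Remainders in descending order: P8 0.7624, P4 0.6455, P3 0.5921.
Largest remainders: P8, P4 receive the extra seats.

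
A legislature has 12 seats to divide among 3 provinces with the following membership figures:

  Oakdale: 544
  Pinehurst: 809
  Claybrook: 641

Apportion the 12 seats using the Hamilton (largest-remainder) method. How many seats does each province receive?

Oakdale 3, Pinehurst 5, Claybrook 4

The standard divisor is 1994/12 ≈ 166.167.
Standard quotas: Oakdale 3.274, Pinehurst 4.869, Claybrook 3.858.
Lower quotas: Oakdale 3, Pinehurst 4, Claybrook 3 (sum 10, leaving 2 seats).
Remainders in descending order: Pinehurst 0.869, Claybrook 0.858, Oakdale 0.274.
Largest remainders: Pinehurst, Claybrook receive the extra seats.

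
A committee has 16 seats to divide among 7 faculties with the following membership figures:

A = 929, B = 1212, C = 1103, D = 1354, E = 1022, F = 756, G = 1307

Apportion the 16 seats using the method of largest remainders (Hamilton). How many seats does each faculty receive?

A=2, B=2, C=2, D=3, E=2, F=2, G=3

Total 7683; standard divisor 7683/16 ≈ 480.188.
Standard quotas: A 1.935, B 2.524, C 2.297, D 2.820, E 2.128, F 1.574, G 2.722.
Lower quotas: A 1, B 2, C 2, D 2, E 2, F 1, G 2 (sum 12, leaving 4 seats).
Remainders in descending order: A 0.935, D 0.820, G 0.722, F 0.574, B 0.524, C 0.297, E 0.128.
The surplus seats go to A, D, G, F.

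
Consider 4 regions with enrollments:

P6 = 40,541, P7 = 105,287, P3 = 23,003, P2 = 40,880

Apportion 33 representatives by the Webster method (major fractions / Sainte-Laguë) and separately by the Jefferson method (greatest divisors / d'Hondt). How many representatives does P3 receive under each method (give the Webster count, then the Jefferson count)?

4 and 3

Webster: P6 6, P7 17, P3 4, P2 6.
Jefferson: P6 6, P7 18, P3 3, P2 6.
P3 gets 4 under Webster and 3 under Jefferson.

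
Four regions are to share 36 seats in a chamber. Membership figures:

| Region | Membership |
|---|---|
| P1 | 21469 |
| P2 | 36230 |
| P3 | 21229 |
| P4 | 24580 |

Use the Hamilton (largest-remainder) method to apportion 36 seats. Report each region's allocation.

P1 7, P2 13, P3 7, P4 9

The standard divisor is 103508/36 ≈ 2875.222.
Standard quotas: P1 7.4669, P2 12.6008, P3 7.3834, P4 8.5489.
Lower quotas: P1 7, P2 12, P3 7, P4 8 (sum 34, leaving 2 seats).
Remainders in descending order: P2 0.6008, P4 0.5489, P1 0.4669, P3 0.3834.
Largest remainders: P2, P4 receive the extra seats.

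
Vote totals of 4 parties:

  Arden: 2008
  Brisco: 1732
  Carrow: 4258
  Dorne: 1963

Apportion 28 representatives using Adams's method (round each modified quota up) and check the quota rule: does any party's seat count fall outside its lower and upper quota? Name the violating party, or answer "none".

Standard quotas: Arden 5.644, Brisco 4.869, Carrow 11.969, Dorne 5.518.
Adams allocation: Arden 6, Brisco 5, Carrow 11, Dorne 6.
Every allocation lies between the lower and upper quota.

none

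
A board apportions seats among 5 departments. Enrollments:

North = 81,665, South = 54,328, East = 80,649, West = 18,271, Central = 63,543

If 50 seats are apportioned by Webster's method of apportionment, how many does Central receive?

11

Standard divisor 298456/50 ≈ 5969.12; standard quotas: North 13.681, South 9.102, East 13.511, West 3.061, Central 10.645.
Rounding to the nearest integer gives 14, 9, 14, 3, 11 = 51 seats, so the divisor must be adjusted.
With modified divisor 6000: modified quotas North 13.611, South 9.055, East 13.441, West 3.045, Central 10.591.
Rounding to the nearest integer: North 14, South 9, East 13, West 3, Central 11 (total 50).
Central receives 11.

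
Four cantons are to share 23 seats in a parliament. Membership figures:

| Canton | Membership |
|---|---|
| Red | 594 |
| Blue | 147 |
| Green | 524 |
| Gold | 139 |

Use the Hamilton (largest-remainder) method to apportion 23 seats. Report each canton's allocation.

The standard divisor is 1404/23 ≈ 61.043.
Standard quotas: Red 9.731, Blue 2.408, Green 8.584, Gold 2.277.
Lower quotas: Red 9, Blue 2, Green 8, Gold 2 (sum 21, leaving 2 seats).
Remainders in descending order: Red 0.731, Green 0.584, Blue 0.408, Gold 0.277.
Largest remainders: Red, Green receive the extra seats.

Red=10, Blue=2, Green=9, Gold=2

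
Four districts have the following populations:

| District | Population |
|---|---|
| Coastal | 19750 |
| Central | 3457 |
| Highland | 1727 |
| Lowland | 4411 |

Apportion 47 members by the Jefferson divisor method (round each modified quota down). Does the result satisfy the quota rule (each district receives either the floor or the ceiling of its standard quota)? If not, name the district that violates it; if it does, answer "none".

Standard quotas: Coastal 31.632, Central 5.537, Highland 2.766, Lowland 7.065.
Jefferson allocation: Coastal 33, Central 5, Highland 2, Lowland 7.
Coastal has quota 31.632 (lower 31, upper 32) but receives 33 — outside the quota interval.

Coastal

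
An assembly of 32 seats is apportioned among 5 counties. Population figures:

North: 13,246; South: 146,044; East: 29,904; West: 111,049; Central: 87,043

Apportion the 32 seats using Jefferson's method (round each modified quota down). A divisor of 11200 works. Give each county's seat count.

North=1; South=13; East=2; West=9; Central=7

With modified divisor 11200: modified quotas North 1.183, South 13.040, East 2.670, West 9.915, Central 7.772.
Rounding down: North 1, South 13, East 2, West 9, Central 7 (total 32).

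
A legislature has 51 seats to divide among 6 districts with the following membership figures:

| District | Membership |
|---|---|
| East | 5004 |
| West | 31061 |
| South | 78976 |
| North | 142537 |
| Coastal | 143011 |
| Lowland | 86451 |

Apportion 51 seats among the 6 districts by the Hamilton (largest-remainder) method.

East 1, West 3, South 8, North 15, Coastal 15, Lowland 9

The standard divisor is 487040/51 ≈ 9549.804.
Standard quotas: East 0.5240, West 3.2525, South 8.2699, North 14.9256, Coastal 14.9753, Lowland 9.0526.
Lower quotas: East 0, West 3, South 8, North 14, Coastal 14, Lowland 9 (sum 48, leaving 3 seats).
Remainders in descending order: Coastal 0.9753, North 0.9256, East 0.5240, South 0.2699, West 0.2525, Lowland 0.0526.
Largest remainders: Coastal, North, East receive the extra seats.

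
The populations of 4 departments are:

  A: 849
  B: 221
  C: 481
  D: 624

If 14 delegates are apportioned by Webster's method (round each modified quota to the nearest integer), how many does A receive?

Standard divisor 2175/14 ≈ 155.357; standard quotas: A 5.465, B 1.423, C 3.096, D 4.017.
Rounding to the nearest integer gives 5, 1, 3, 4 = 13 seats, so the divisor must be adjusted.
With modified divisor 150: modified quotas A 5.660, B 1.473, C 3.207, D 4.160.
Rounding to the nearest integer: A 6, B 1, C 3, D 4 (total 14).
A receives 6.

6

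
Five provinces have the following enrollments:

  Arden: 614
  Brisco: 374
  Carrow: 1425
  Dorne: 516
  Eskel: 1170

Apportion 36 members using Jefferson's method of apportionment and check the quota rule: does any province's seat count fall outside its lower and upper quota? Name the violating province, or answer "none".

Standard quotas: Arden 5.393, Brisco 3.285, Carrow 12.515, Dorne 4.532, Eskel 10.276.
Jefferson allocation: Arden 5, Brisco 3, Carrow 13, Dorne 4, Eskel 11.
Every allocation lies between the lower and upper quota.

none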